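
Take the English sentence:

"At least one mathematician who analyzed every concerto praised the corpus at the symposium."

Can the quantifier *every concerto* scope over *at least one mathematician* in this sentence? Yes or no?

*every concerto* is embedded in the relative clause *who analyzed every concerto*.
QR out of a relative clause is ruled out by the relative-clause island constraint.
So the wide-scope reading for *every concerto* is blocked.
(Only the surface reading survives: one fixed mathematician with respect to all the relevant concertos.)

No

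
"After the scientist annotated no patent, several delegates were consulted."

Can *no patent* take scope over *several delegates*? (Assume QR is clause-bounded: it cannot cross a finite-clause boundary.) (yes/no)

*no patent* sits inside the adjunct clause *after the scientist annotated no patent*.
Since the clause is an adjunct (not a complement), the Adjunct Condition blocks QR across its edge.
There is no licit LF on which *no patent* c-commands *several delegates*.

No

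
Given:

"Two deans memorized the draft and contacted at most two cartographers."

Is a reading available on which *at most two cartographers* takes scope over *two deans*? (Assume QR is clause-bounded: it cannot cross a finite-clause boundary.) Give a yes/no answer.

*at most two cartographers* is embedded in one conjunct of the coordinate structure (*contacted at most two cartographers*).
Coordinate structures are islands for non-across-the-board movement, QR included.
There is no licit LF on which *at most two cartographers* c-commands *two deans*.

No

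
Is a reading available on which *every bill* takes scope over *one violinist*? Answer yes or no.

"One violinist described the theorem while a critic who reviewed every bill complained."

No

The target quantifier *every bill* is part of the relative clause *who reviewed every bill*, which is itself inside the adjunct *while a critic who reviewed every bill complained*.
Two island boundaries intervene — the relative clause and the adjunct. Either alone would block QR.
So *every bill* cannot raise high enough to outscope *one violinist*; only the surface ordering *one violinist* > *every bill* is available.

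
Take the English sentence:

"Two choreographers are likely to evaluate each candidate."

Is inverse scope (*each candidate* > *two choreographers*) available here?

Raising constructions are monoclausal for scope purposes; *each candidate* is not separated from *two choreographers* by any island.
Nothing blocks QR of the lower DP to a position above the higher one, so inverse scope is available.

Yes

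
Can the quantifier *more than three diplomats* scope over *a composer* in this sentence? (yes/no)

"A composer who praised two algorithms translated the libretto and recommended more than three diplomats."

No

The DP *more than three diplomats* is contained in one conjunct of the coordinate structure (*recommended more than three diplomats*).
QR out of a conjunct would have to apply non-ATB, which the CSC forbids.
Hence only narrow scope for *more than three diplomats* (under *a composer*) survives.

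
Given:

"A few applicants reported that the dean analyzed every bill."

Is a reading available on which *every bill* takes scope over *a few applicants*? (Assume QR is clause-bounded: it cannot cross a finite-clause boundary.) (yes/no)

No

The target quantifier *every bill* is part of the finite complement clause *that the dean analyzed every bill*.
Finite CP is the ceiling for QR here, by assumption.
*every bill* > *a few applicants* would require crossing that boundary, which is illicit.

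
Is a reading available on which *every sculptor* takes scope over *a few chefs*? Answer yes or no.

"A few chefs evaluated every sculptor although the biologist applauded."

Although there is an adjunct clause, *every sculptor* is in the main clause, not inside the adjunct.
Clause-internal QR can adjoin the lower DP above the subject, yielding the inverse reading.

Yes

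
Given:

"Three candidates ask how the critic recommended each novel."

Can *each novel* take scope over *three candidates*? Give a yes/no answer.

No

*each novel* occurs within the embedded question *how the critic recommended each novel*.
QR across an interrogative CP boundary is ruled out as a wh-island violation.
So the wide-scope reading for *each novel* is blocked.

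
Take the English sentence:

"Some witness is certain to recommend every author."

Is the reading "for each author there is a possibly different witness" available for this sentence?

Yes

The described interpretation is the *every author* > *some witness* scoping.
Infinitival complements of raising predicates do not block QR; *every author* and *some witness* are effectively clausemates.
Clause-internal QR can adjoin the lower DP above the subject, yielding the inverse reading.
So *every author* > *some witness* is among the available readings.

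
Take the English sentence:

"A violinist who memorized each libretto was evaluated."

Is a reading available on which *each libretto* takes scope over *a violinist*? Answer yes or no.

*each libretto* occurs within the relative clause *who memorized each libretto*.
A relative clause is a scope island — quantifier raising cannot cross its boundary.
*each libretto* is confined to the island and cannot take scope over *a violinist*.
(Only the surface reading survives: one fixed violinist with respect to all the relevant librettos.)

No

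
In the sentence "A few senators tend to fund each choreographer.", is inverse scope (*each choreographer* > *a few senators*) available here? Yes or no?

Yes

Infinitival complements of raising predicates do not block QR; *each choreographer* and *a few senators* are effectively clausemates.
QR within a single clause is free, so the lower quantifier may take scope over the higher one.
So *each choreographer* > *a few senators* is among the available readings.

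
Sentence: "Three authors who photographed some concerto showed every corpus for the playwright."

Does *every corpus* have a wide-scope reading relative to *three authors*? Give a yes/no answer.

Yes

The relative clause *who photographed some concerto* modifies *three authors*, but *every corpus* is not inside that relative clause — it is an argument of the matrix verb.
With no island boundary between them, the object can take inverse scope over the subject via ordinary QR within the clause.
Both orderings are possible: *three authors* > *every corpus* and *every corpus* > *three authors*.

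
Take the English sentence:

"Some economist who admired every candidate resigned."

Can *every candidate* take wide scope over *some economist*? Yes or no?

*every candidate* sits inside the relative clause *who admired every candidate*.
A relative clause is a scope island — quantifier raising cannot cross its boundary.
The inverse ordering *every candidate* > *some economist* is therefore underivable.

No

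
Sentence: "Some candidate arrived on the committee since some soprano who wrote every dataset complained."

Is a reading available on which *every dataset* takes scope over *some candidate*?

No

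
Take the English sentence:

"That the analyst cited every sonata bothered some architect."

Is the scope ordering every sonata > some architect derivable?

No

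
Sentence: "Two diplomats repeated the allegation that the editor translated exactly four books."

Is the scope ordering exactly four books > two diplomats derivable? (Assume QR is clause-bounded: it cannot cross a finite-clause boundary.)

No

Structurally, *exactly four books* is inside the complex NP *the allegation that the editor translated exactly four books*.
A that-clause complement to a noun is an island; QR cannot cross the NP boundary.
*exactly four books* is confined to the island and cannot take scope over *two diplomats*.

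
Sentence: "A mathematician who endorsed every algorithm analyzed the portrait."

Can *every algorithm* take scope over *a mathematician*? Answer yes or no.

No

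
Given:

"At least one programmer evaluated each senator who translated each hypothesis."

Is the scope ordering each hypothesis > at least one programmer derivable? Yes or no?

No

*each hypothesis* occurs within the relative clause *who translated each hypothesis* modifying *each senator*.
QR out of a relative clause is ruled out by the relative-clause island constraint.
The inverse ordering *each hypothesis* > *at least one programmer* is therefore underivable.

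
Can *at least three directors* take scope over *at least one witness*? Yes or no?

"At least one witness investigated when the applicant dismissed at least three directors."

*at least three directors* occurs within the embedded question *when the applicant dismissed at least three directors*.
Embedded wh-clauses are opaque for QR, so the quantifier stays inside the question.
There is no licit LF on which *at least three directors* c-commands *at least one witness*.
(Only the surface reading survives: one fixed witness with respect to all the relevant directors.)

No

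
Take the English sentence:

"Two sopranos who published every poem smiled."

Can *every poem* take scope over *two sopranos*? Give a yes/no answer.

No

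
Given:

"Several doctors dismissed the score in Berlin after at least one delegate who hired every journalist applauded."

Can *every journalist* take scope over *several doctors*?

*every journalist* occurs within the relative clause *who hired every journalist*, which is itself inside the adjunct *after at least one delegate who hired every journalist applauded*.
Even if one barrier were somehow void, the other would still block QR.
So *every journalist* cannot raise to a position above *several doctors*.

No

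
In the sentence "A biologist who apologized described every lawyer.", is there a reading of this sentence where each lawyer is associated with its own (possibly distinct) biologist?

Yes

The paraphrase describes the scope ordering *every lawyer* > *a biologist*.
*every lawyer* sits in the matrix clause, not in the relative clause on *a biologist*.
Clause-internal QR can adjoin the lower DP above the subject, yielding the inverse reading.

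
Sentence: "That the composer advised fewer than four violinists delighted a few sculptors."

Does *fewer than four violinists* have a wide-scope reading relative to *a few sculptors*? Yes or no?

*fewer than four violinists* occurs within the sentential subject *that the composer advised fewer than four violinists*.
The subject-island constraint blocks QR out of a clausal subject.
The ordering *fewer than four violinists* > *a few sculptors* is therefore underivable.

No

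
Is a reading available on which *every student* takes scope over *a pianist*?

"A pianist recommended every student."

Yes

Both DPs are arguments of the same predicate; there is no clause or island boundary between them.
Ordinary QR to a clause-peripheral position gives the wide-scope LF for the lower DP.
Both orderings are possible: *a pianist* > *every student* and *every student* > *a pianist*.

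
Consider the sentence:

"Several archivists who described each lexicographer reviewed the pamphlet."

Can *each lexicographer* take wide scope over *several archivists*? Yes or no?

The DP *each lexicographer* is contained in the relative clause *who described each lexicographer*.
The relative clause forms an island for QR, so the quantifier is confined to the head noun's restrictor.
So *each lexicographer* cannot raise to a position above *several archivists*.

No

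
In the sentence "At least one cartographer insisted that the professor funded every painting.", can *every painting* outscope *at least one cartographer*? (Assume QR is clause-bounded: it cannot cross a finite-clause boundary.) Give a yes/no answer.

No

*every painting* sits inside the finite complement clause *that the professor funded every painting*.
Under clause-bounded QR, a quantifier in an embedded finite clause cannot raise into the matrix clause.
The inverse ordering *every painting* > *at least one cartographer* is therefore underivable.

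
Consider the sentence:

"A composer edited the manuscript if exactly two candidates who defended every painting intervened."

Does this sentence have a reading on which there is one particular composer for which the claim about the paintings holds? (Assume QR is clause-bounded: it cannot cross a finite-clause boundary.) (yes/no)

The described interpretation is the *a composer* > *every painting* scoping.
That is the surface-scope ordering, which is always one of the available readings — island constraints only ever restrict inverse scope.

Yes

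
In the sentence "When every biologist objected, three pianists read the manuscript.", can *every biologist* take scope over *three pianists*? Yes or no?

Structurally, *every biologist* is inside the adjunct clause *when every biologist objected*.
Scope out of an adjunct clause is unavailable: QR respects the adjunct-island constraint.
So the wide-scope reading for *every biologist* is blocked.

No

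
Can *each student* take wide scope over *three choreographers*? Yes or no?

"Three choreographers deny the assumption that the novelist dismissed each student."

The DP *each student* is contained in the complex NP *the assumption that the novelist dismissed each student*.
Noun-complement clauses are scope islands (the Complex NP Constraint): a quantifier inside one cannot scope into the matrix.
So *each student* cannot raise to a position above *three choreographers*.

No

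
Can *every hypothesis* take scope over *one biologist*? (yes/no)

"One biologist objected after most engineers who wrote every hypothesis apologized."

Structurally, *every hypothesis* is inside the relative clause *who wrote every hypothesis*, which is itself inside the adjunct *after most engineers who wrote every hypothesis apologized*.
Nested islands: the RC island is itself inside an adjunct island, so wide scope is doubly excluded.
The inverse ordering *every hypothesis* > *one biologist* is therefore underivable.

No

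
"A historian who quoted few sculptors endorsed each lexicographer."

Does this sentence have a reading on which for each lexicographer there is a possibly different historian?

Yes

The paraphrase describes the scope ordering *each lexicographer* > *a historian*.
*each lexicographer* is a matrix argument; only *a historian* is modified by the relative clause *who quoted few sculptors*, so the RC island is irrelevant to the target quantifier.
Ordinary QR to a clause-peripheral position gives the wide-scope LF for the lower DP.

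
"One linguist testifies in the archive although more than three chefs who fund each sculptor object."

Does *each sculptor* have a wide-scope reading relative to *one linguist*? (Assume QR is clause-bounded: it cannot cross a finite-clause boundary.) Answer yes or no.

No

The DP *each sculptor* is contained in the relative clause *who fund each sculptor*, which is itself inside the adjunct *although more than three chefs who fund each sculptor object*.
Nested islands: the RC island is itself inside an adjunct island, so wide scope is doubly excluded.
So the wide-scope reading for *each sculptor* is blocked.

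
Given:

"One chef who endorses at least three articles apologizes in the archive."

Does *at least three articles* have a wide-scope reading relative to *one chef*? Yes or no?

*at least three articles* sits inside the relative clause *who endorses at least three articles*.
The relative clause forms an island for QR, so the quantifier is confined to the head noun's restrictor.
The inverse ordering *at least three articles* > *one chef* is therefore underivable.

No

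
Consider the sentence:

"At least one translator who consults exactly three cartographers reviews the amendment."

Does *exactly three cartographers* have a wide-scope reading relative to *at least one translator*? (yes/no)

No

Structurally, *exactly three cartographers* is inside the relative clause *who consults exactly three cartographers*.
A relative clause is a scope island — quantifier raising cannot cross its boundary.
*exactly three cartographers* is confined to the island and cannot take scope over *at least one translator*.
(Only the surface reading survives: one fixed translator with respect to all the relevant cartographers.)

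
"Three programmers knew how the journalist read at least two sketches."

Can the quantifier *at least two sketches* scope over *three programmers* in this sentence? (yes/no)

No

*at least two sketches* is embedded in the embedded question *how the journalist read at least two sketches*.
QR across an interrogative CP boundary is ruled out as a wh-island violation.
*at least two sketches* is confined to the island and cannot take scope over *three programmers*.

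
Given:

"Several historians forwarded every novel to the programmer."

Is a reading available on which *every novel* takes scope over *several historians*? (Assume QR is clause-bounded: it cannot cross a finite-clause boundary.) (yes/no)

Yes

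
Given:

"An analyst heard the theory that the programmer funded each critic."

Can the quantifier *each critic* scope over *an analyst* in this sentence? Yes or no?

Structurally, *each critic* is inside the complex NP *the theory that the programmer funded each critic*.
A that-clause complement to a noun is an island; QR cannot cross the NP boundary.
Hence only narrow scope for *each critic* (under *an analyst*) survives.
(Only the surface reading survives: one fixed analyst with respect to all the relevant critics.)

No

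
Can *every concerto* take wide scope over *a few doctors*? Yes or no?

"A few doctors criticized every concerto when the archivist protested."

Although there is an adjunct clause, *every concerto* is in the main clause, not inside the adjunct.
Ordinary QR to a clause-peripheral position gives the wide-scope LF for the lower DP.
So *every concerto* > *a few doctors* is among the available readings.

Yes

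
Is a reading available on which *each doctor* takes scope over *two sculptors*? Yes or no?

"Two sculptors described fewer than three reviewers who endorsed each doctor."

No

The target quantifier *each doctor* is part of the relative clause *who endorsed each doctor* modifying *fewer than three reviewers*.
Quantifiers inside a relative clause are trapped there; the RC boundary blocks QR.
So *each doctor* cannot raise high enough to outscope *two sculptors*; only the surface ordering *two sculptors* > *each doctor* is available.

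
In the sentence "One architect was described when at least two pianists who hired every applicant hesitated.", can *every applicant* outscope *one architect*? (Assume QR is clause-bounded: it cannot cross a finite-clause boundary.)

No

*every applicant* sits inside the relative clause *who hired every applicant*, which is itself inside the adjunct *when at least two pianists who hired every applicant hesitated*.
The quantifier would have to escape first the RC and then the adjunct — two independent island violations.
So *every applicant* cannot raise high enough to outscope *one architect*; only the surface ordering *one architect* > *every applicant* is available.
(Only the surface reading survives: one fixed architect with respect to all the relevant applicants.)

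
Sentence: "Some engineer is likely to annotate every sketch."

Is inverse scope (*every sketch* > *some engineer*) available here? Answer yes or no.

Raising constructions are monoclausal for scope purposes; *every sketch* is not separated from *some engineer* by any island.
QR within a single clause is free, so the lower quantifier may take scope over the higher one.
So *every sketch* > *some engineer* is among the available readings.

Yes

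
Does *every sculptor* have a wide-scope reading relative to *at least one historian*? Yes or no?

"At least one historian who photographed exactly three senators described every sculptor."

Yes

Although the sentence contains a relative clause (*who photographed exactly three senators*), *every sculptor* is outside it, in the matrix VP.
QR within a single clause is free, so the lower quantifier may take scope over the higher one.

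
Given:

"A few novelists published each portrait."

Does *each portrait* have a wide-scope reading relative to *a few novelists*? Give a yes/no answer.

Both DPs are arguments of the same predicate; there is no clause or island boundary between them.
With no island boundary between them, the object can take inverse scope over the subject via ordinary QR within the clause.
So *each portrait* > *a few novelists* is among the available readings.

Yes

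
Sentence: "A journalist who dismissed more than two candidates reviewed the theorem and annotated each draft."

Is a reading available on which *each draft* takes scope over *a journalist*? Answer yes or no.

No

Structurally, *each draft* is inside one conjunct of the coordinate structure (*annotated each draft*).
Coordinate structures are islands for non-across-the-board movement, QR included.
So *each draft* cannot raise to a position above *a journalist*.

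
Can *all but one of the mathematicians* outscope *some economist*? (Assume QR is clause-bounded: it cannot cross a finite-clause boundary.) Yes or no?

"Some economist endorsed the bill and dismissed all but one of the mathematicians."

The target quantifier *all but one of the mathematicians* is part of one conjunct of the coordinate structure (*dismissed all but one of the mathematicians*).
Asymmetric QR out of one conjunct violates the Coordinate Structure Constraint.
There is no licit LF on which *all but one of the mathematicians* c-commands *some economist*.

No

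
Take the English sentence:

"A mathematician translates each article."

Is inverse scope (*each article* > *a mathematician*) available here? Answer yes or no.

Yes

*a mathematician* and *each article* are co-arguments of the matrix verb, with nothing but a clause-internal boundary between them.
No island intervenes, so both surface and inverse scope are derivable.
Both orderings are possible: *a mathematician* > *each article* and *each article* > *a mathematician*.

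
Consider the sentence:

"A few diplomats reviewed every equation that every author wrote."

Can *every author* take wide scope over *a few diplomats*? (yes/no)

No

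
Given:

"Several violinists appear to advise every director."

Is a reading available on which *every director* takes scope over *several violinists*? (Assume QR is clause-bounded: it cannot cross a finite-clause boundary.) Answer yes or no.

Yes

*every director* is inside a raising infinitive, which is transparent to QR (no CP barrier), so it behaves as a matrix argument.
QR within a single clause is free, so the lower quantifier may take scope over the higher one.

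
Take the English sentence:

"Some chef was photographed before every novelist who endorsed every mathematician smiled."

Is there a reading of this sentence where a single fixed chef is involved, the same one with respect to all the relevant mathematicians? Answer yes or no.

Yes

That reading corresponds to *some chef* > *every mathematician*.
That is the surface-scope ordering, which is always one of the available readings — island constraints only ever restrict inverse scope.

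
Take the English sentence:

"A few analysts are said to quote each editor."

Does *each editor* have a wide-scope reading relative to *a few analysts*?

Yes

Raising constructions are monoclausal for scope purposes; *each editor* is not separated from *a few analysts* by any island.
Clause-internal QR can adjoin the lower DP above the subject, yielding the inverse reading.
So *each editor* > *a few analysts* is among the available readings.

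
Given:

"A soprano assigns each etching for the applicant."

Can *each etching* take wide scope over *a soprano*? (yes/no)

*each etching* is the matrix object and *a soprano* the matrix subject; the two are clausemates.
QR within a single clause is free, so the lower quantifier may take scope over the higher one.

Yes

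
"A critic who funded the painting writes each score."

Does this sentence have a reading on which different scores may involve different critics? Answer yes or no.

That reading corresponds to *each score* > *a critic*.
Although the sentence contains a relative clause (*who funded the painting*), *each score* is outside it, in the matrix VP.
Nothing blocks QR of the lower DP to a position above the higher one, so inverse scope is available.

Yes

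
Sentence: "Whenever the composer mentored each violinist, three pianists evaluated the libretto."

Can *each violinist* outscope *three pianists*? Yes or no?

No

*each violinist* occurs within the adjunct clause *whenever the composer mentored each violinist*.
Since the clause is an adjunct (not a complement), the Adjunct Condition blocks QR across its edge.
The ordering *each violinist* > *three pianists* is therefore underivable.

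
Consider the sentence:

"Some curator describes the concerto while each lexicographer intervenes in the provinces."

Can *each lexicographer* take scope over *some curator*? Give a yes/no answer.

No

*each lexicographer* is embedded in the adjunct clause *while each lexicographer intervenes in the provinces*.
Adjuncts are opaque for quantifier raising; a quantifier in an adjunct stays inside it.
*each lexicographer* > *some curator* would require crossing that boundary, which is illicit.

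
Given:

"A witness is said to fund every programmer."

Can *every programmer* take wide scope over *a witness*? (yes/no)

The matrix predicate is a raising verb, whose infinitival complement is not a scope island — *every programmer* can QR into the matrix clause.
Since no island is crossed, the inverse ordering is licensed alongside surface scope.
So *every programmer* > *a witness* is among the available readings.

Yes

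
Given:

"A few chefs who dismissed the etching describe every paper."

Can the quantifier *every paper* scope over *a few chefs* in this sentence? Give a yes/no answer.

*every paper* sits in the matrix clause, not in the relative clause on *a few chefs*.
Ordinary QR to a clause-peripheral position gives the wide-scope LF for the lower DP.

Yes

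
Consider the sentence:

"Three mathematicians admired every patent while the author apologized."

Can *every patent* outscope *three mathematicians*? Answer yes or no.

Yes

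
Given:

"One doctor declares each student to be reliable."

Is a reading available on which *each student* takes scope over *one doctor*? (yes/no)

*each student* is the subject of an ECM infinitive — the infinitival complement of an ECM verb is not a scope island, so *each student* can raise into the matrix clause.
QR within a single clause is free, so the lower quantifier may take scope over the higher one.
Both orderings are possible: *one doctor* > *each student* and *each student* > *one doctor*.

Yes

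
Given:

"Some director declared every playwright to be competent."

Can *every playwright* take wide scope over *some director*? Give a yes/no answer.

*every playwright* is an ECM subject; ECM complements are not islands, and the embedded quantifier may take matrix scope.
Clause-internal QR can adjoin the lower DP above the subject, yielding the inverse reading.

Yes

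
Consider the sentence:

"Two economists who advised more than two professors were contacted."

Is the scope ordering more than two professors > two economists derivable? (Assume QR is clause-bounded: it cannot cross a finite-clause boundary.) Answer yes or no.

The DP *more than two professors* is contained in the relative clause *who advised more than two professors*.
A relative clause is a scope island — quantifier raising cannot cross its boundary.
There is no licit LF on which *more than two professors* c-commands *two economists*.

No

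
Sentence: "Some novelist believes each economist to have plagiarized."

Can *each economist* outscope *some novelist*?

ECM infinitives lack a CP barrier, so *each economist* can QR over the matrix subject *some novelist*.
No island intervenes, so both surface and inverse scope are derivable.
The sentence is scopally ambiguous between *some novelist* > *each economist* and *each economist* > *some novelist*.

Yes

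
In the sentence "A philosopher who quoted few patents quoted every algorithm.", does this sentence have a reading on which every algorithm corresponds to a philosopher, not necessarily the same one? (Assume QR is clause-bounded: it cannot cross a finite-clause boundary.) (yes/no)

Yes

That reading corresponds to *every algorithm* > *a philosopher*.
The relative clause *who quoted few patents* modifies *a philosopher*, but *every algorithm* is not inside that relative clause — it is an argument of the matrix verb.
Since no island is crossed, the inverse ordering is licensed alongside surface scope.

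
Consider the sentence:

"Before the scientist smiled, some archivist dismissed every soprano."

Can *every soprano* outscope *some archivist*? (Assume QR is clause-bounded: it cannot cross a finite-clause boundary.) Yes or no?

The adjunct island is irrelevant here — *every soprano* and *some archivist* are both in the matrix clause.
Nothing blocks QR of the lower DP to a position above the higher one, so inverse scope is available.
Both orderings are possible: *some archivist* > *every soprano* and *every soprano* > *some archivist*.

Yes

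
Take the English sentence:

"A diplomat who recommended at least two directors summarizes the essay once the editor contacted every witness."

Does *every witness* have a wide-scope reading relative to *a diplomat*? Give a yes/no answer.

The target quantifier *every witness* is part of the adjunct clause *once the editor contacted every witness*.
The adjunct-island constraint bars QR out of an adverbial clause.
So *every witness* cannot raise high enough to outscope *a diplomat*; only the surface ordering *a diplomat* > *every witness* is available.

No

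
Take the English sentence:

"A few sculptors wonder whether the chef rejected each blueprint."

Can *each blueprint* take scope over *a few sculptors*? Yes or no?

No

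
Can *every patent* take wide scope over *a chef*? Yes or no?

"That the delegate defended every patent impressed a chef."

No

*every patent* sits inside the sentential subject *that the delegate defended every patent*.
Sentential subjects are islands: a quantifier inside the subject clause cannot raise over the matrix predicate.
So *every patent* cannot raise to a position above *a chef*.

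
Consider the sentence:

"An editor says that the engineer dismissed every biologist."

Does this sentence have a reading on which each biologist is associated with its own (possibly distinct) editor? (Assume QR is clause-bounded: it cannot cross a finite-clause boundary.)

The described interpretation is the *every biologist* > *an editor* scoping.
*every biologist* occurs within the finite complement clause *that the engineer dismissed every biologist*.
Under clause-bounded QR, a quantifier in an embedded finite clause cannot raise into the matrix clause.
There is no licit LF on which *every biologist* c-commands *an editor*.
(Only the surface reading survives: one fixed editor with respect to all the relevant biologists.)

No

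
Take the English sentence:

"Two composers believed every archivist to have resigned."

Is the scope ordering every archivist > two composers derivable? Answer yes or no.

Yes

ECM infinitives lack a CP barrier, so *every archivist* can QR over the matrix subject *two composers*.
No island intervenes, so both surface and inverse scope are derivable.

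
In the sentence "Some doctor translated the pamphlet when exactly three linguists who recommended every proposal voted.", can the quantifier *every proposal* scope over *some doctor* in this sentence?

No

*every proposal* sits inside the relative clause *who recommended every proposal*, which is itself inside the adjunct *when exactly three linguists who recommended every proposal voted*.
Nested islands: the RC island is itself inside an adjunct island, so wide scope is doubly excluded.
So the wide-scope reading for *every proposal* is blocked.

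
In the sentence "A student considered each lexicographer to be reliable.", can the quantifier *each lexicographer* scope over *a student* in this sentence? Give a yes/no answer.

Yes

ECM infinitives lack a CP barrier, so *each lexicographer* can QR over the matrix subject *a student*.
Clause-internal QR can adjoin the lower DP above the subject, yielding the inverse reading.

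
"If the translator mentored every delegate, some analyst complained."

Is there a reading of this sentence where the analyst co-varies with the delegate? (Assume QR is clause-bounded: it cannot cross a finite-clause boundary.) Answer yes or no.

This is the *every delegate* > *some analyst* reading.
Structurally, *every delegate* is inside the adjunct clause *if the translator mentored every delegate*.
Adjunct clauses are scope islands: a quantifier inside an adjunct cannot raise into the matrix clause.
The ordering *every delegate* > *some analyst* is therefore underivable.

No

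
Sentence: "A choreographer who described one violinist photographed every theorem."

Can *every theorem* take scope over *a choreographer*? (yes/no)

Although the sentence contains a relative clause (*who described one violinist*), *every theorem* is outside it, in the matrix VP.
Clause-internal QR can adjoin the lower DP above the subject, yielding the inverse reading.

Yes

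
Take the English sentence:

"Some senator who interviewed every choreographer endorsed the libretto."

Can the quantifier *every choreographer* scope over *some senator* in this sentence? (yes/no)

The target quantifier *every choreographer* is part of the relative clause *who interviewed every choreographer*.
The relative clause forms an island for QR, so the quantifier is confined to the head noun's restrictor.
There is no licit LF on which *every choreographer* c-commands *some senator*.

No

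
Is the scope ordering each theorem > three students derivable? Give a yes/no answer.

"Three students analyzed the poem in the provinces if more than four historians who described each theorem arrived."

No

The target quantifier *each theorem* is part of the relative clause *who described each theorem*, which is itself inside the adjunct *if more than four historians who described each theorem arrived*.
Both the relative clause and the enclosing adjunct are scope islands; QR cannot cross either.
There is no licit LF on which *each theorem* c-commands *three students*.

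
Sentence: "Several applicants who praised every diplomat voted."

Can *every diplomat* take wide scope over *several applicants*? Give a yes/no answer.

*every diplomat* sits inside the relative clause *who praised every diplomat*.
QR out of a relative clause is ruled out by the relative-clause island constraint.
*every diplomat* is confined to the island and cannot take scope over *several applicants*.

No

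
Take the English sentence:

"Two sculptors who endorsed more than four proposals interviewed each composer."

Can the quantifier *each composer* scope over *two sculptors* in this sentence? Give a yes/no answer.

The relative clause *who endorsed more than four proposals* modifies *two sculptors*, but *each composer* is not inside that relative clause — it is an argument of the matrix verb.
Since no island is crossed, the inverse ordering is licensed alongside surface scope.

Yes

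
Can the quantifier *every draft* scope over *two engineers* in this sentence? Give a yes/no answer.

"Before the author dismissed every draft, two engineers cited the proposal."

*every draft* is embedded in the adjunct clause *before the author dismissed every draft*.
Since the clause is an adjunct (not a complement), the Adjunct Condition blocks QR across its edge.
*every draft* is confined to the island and cannot take scope over *two engineers*.

No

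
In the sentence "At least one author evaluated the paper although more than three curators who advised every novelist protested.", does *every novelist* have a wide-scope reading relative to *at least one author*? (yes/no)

No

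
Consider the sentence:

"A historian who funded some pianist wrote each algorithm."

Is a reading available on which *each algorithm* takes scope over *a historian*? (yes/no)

Yes

*each algorithm* sits in the matrix clause, not in the relative clause on *a historian*.
Clause-internal QR can adjoin the lower DP above the subject, yielding the inverse reading.
Both orderings are possible: *a historian* > *each algorithm* and *each algorithm* > *a historian*.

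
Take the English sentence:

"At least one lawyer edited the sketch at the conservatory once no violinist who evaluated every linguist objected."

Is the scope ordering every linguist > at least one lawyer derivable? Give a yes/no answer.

No

*every linguist* is embedded in the relative clause *who evaluated every linguist*, which is itself inside the adjunct *once no violinist who evaluated every linguist objected*.
Both the relative clause and the enclosing adjunct are scope islands; QR cannot cross either.
Hence only narrow scope for *every linguist* (under *at least one lawyer*) survives.
(Only the surface reading survives: one fixed lawyer with respect to all the relevant linguists.)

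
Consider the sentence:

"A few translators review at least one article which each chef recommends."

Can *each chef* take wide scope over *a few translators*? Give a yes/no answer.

The DP *each chef* is contained in the relative clause *which each chef recommends* modifying *at least one article*.
Relative clauses block scope extraction: QR cannot target a position outside the modified NP.
Hence only narrow scope for *each chef* (under *a few translators*) survives.

No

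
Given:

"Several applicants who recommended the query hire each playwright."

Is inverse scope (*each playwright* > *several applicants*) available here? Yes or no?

Yes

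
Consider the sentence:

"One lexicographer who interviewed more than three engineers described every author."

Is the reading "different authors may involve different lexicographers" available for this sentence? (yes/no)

Yes

The paraphrase describes the scope ordering *every author* > *one lexicographer*.
Although the sentence contains a relative clause (*who interviewed more than three engineers*), *every author* is outside it, in the matrix VP.
Since no island is crossed, the inverse ordering is licensed alongside surface scope.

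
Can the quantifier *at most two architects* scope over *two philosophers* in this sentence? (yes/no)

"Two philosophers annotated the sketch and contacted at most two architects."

Structurally, *at most two architects* is inside one conjunct of the coordinate structure (*contacted at most two architects*).
Asymmetric QR out of one conjunct violates the Coordinate Structure Constraint.
So the wide-scope reading for *at most two architects* is blocked.

No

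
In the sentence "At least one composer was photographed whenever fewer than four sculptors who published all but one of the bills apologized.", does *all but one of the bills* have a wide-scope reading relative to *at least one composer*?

No

Structurally, *all but one of the bills* is inside the relative clause *who published all but one of the bills*, which is itself inside the adjunct *whenever fewer than four sculptors who published all but one of the bills apologized*.
Even if one barrier were somehow void, the other would still block QR.
So the wide-scope reading for *all but one of the bills* is blocked.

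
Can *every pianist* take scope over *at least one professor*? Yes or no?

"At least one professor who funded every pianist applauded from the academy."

*every pianist* sits inside the relative clause *who funded every pianist*.
Relative clauses block scope extraction: QR cannot target a position outside the modified NP.
*every pianist* > *at least one professor* would require crossing that boundary, which is illicit.

No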